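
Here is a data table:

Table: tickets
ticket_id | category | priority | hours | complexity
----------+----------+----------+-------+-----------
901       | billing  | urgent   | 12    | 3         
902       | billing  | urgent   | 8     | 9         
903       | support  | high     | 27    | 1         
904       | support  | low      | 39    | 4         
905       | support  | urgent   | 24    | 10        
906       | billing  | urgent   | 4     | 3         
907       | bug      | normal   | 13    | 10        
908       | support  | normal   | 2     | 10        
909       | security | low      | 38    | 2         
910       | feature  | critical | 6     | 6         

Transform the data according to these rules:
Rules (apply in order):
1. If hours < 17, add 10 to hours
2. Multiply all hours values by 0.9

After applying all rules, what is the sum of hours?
209.7

Step 1: Apply Rule 1 - Add 10 to records with hours < 17
  - 6 records affected: 45 + (6 × 10) = 105
  - Unaffected records: 128
  - Sum after Rule 1: 233
Step 2: Apply Rule 2 - Multiply all by 0.9
  - 233 × 0.9 = 209.7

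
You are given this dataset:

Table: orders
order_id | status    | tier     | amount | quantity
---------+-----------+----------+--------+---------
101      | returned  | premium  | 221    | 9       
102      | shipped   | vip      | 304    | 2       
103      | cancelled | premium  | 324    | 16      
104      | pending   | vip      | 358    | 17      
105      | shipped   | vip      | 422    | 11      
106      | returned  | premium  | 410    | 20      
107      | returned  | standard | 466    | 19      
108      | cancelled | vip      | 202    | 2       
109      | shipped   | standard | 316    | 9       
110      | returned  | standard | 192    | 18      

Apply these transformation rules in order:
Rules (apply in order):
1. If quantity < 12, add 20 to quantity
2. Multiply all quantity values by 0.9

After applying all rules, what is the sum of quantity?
200.7

Step 1: Apply Rule 1 - Add 20 to records with quantity < 12
  - 5 records affected: 33 + (5 × 20) = 133
  - Unaffected records: 90
  - Sum after Rule 1: 223
Step 2: Apply Rule 2 - Multiply all by 0.9
  - 223 × 0.9 = 200.7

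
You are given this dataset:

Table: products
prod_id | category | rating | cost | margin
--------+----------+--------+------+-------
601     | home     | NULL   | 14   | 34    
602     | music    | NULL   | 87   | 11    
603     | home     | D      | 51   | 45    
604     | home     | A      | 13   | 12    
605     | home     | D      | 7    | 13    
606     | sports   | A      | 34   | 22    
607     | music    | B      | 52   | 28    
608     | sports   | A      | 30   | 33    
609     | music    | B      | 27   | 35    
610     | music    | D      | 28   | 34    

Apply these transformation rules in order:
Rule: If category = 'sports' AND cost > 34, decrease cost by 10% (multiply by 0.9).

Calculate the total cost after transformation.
343

Step 1: Find records where category = 'sports' AND cost > 34
Step 2: 0 records match, summing to 0
Step 3: After multiplier: 0 × 0.9 = 0.0
Step 4: Unaffected records sum: 343
Step 5: Final sum = 0.0 + 343 = 343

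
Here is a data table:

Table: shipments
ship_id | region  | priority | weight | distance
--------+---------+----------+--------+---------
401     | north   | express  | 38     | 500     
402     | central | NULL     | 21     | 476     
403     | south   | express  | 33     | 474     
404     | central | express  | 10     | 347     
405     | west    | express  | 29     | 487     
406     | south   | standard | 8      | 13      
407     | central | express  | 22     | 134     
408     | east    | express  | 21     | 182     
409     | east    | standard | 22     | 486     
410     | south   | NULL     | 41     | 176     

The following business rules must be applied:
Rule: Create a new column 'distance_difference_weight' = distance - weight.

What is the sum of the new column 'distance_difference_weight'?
3030

Step 1: For each record, compute distance - weight
Example calculations:
  500 - 38 = 462
  476 - 21 = 455
  474 - 33 = 441
  ...
Step 2: Sum all derived values
Step 3: Total = 3030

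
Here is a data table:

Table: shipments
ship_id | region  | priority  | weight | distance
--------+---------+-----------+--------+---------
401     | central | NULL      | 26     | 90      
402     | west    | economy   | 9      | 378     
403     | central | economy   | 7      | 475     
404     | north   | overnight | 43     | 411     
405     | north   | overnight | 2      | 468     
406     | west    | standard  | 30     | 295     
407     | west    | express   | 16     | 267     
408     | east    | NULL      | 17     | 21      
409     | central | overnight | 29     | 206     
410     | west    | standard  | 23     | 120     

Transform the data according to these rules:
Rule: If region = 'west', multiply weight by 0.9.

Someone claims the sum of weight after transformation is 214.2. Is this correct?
No, the correct result is 194.2.

Step 1: Calculate the correct sum after transformation
Step 2: Apply multiplier 0.9 to records where region = 'west'
Step 3: Correct result = 194.2
Step 4: Claimed result = 214.2
Step 5: 194.2 ≠ 214.2
Conclusion: The claimed result is incorrect. The correct answer is 194.2.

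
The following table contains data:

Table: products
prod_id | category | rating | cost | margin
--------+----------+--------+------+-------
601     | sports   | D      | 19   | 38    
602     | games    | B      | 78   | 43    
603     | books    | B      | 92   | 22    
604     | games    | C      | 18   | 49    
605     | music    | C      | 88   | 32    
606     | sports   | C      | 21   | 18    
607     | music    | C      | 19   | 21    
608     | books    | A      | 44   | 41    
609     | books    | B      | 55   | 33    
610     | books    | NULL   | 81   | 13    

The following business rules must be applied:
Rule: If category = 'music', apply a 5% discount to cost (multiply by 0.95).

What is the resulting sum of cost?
509.65

Step 1: Records with category = 'music' have total cost = 107
Step 2: Apply multiplier: 107 × 0.95 = 101.65
Step 3: Other records total: 408
Step 4: Final sum = 101.65 + 408 = 509.65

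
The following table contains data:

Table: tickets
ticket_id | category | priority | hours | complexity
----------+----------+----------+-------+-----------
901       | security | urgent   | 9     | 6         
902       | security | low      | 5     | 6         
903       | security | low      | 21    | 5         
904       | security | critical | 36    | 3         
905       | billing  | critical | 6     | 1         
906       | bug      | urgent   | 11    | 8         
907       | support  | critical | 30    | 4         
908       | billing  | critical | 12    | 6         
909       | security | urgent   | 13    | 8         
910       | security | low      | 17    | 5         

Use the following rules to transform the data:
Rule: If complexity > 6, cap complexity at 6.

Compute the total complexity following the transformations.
48

Step 1: 2 records have complexity > 6
Step 2: These records originally summed to 16
Step 3: After capping: 2 × 6 = 12
Step 4: Unaffected records sum: 36
Step 5: Final sum = 12 + 36 = 48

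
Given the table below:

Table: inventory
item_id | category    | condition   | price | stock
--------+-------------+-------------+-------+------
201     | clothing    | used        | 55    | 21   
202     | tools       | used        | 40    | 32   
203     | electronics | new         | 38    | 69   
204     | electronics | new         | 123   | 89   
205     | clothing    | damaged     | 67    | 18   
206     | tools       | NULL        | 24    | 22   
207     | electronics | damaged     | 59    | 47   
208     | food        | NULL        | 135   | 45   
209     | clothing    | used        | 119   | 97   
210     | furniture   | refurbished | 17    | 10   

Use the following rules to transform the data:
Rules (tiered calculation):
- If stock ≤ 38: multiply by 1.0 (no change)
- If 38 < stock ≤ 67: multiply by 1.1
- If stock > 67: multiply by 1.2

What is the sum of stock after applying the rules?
510.2

Step 1: Tier 1 (stock ≤ 38): 5 records, sum = 103 × 1.0 = 103.0
Step 2: Tier 2 (38 < stock ≤ 67): 2 records, sum = 92 × 1.1 = 101.2
Step 3: Tier 3 (stock > 67): 3 records, sum = 255 × 1.2 = 306.0
Step 4: Final sum = 103.0 + 101.2 + 306.0 = 510.2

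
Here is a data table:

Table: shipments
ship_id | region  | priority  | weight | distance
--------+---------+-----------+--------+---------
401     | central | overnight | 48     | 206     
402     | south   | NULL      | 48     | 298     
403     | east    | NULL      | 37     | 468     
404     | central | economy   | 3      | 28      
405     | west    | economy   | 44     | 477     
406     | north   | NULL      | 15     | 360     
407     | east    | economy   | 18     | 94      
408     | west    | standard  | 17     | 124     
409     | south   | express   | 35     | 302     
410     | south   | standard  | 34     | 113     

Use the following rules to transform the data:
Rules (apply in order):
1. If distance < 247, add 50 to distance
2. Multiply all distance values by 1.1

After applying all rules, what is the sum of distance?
2992.0

Step 1: Apply Rule 1 - Add 50 to records with distance < 247
  - 5 records affected: 565 + (5 × 50) = 815
  - Unaffected records: 1905
  - Sum after Rule 1: 2720
Step 2: Apply Rule 2 - Multiply all by 1.1
  - 2720 × 1.1 = 2992.0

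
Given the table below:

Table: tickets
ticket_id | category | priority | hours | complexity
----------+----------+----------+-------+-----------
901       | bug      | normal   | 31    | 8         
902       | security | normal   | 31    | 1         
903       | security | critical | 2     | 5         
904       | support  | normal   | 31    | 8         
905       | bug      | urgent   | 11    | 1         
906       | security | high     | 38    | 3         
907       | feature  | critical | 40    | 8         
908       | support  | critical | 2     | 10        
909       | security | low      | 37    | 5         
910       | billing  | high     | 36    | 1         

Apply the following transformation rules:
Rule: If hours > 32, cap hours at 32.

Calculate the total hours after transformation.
236

Step 1: 4 records have hours > 32
Step 2: These records originally summed to 151
Step 3: After capping: 4 × 32 = 128
Step 4: Unaffected records sum: 108
Step 5: Final sum = 128 + 108 = 236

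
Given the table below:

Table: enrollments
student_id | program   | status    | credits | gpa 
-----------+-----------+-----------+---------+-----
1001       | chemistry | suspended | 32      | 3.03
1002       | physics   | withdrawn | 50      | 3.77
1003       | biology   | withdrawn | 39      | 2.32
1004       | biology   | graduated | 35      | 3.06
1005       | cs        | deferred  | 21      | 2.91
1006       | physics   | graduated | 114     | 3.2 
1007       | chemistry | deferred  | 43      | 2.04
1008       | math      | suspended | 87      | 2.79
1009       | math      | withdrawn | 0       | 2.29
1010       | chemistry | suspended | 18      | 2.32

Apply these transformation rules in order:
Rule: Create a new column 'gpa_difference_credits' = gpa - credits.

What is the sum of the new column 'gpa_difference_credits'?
-411.27

Step 1: For each record, compute gpa - credits
Example calculations:
  3.03 - 32 = -28.97
  3.77 - 50 = -46.23
  2.32 - 39 = -36.68
  ...
Step 2: Sum all derived values
Step 3: Total = -411.27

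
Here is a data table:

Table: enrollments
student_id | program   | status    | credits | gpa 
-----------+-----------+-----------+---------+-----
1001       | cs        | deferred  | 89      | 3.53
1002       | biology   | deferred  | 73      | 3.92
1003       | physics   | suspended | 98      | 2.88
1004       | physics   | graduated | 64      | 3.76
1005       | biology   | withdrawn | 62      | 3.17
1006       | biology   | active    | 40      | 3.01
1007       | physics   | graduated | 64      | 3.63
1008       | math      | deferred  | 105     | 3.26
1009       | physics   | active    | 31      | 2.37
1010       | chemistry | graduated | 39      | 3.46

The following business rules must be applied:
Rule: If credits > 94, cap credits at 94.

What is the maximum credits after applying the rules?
94

Step 1: Original maximum credits = 105
Step 2: Apply cap at 94
Step 3: 2 records had credits > 94 and were capped
Step 4: Maximum after transformation = 94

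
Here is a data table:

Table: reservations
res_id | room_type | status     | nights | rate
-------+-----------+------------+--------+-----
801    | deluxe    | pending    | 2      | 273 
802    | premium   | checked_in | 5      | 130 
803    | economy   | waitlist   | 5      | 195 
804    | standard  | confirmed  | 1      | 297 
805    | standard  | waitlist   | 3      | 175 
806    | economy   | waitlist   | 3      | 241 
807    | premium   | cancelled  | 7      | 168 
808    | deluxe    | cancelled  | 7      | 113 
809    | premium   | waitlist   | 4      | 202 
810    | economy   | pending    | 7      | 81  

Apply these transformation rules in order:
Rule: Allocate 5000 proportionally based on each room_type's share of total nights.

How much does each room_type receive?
deluxe: 1022.73, economy: 1704.55, premium: 1818.18, standard: 454.55

Step 1: Calculate total nights = 44
Step 2: Calculate each room_type's proportion:
  deluxe: 9/44 = 20.45% → 1022.73
  economy: 15/44 = 34.09% → 1704.55
  premium: 16/44 = 36.36% → 1818.18
  standard: 4/44 = 9.09% → 454.55
Step 3: Verify: sum of allocations ≈ 5000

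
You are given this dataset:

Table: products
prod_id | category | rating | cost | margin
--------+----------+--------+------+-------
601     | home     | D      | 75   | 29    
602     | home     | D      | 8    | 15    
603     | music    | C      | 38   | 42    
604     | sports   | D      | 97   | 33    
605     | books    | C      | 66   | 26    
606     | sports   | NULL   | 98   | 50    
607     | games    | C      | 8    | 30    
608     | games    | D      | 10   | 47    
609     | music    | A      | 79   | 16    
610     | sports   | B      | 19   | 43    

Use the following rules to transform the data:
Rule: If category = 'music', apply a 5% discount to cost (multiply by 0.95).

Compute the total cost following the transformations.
492.15

Step 1: Records with category = 'music' have total cost = 117
Step 2: Apply multiplier: 117 × 0.95 = 111.15
Step 3: Other records total: 381
Step 4: Final sum = 111.15 + 381 = 492.15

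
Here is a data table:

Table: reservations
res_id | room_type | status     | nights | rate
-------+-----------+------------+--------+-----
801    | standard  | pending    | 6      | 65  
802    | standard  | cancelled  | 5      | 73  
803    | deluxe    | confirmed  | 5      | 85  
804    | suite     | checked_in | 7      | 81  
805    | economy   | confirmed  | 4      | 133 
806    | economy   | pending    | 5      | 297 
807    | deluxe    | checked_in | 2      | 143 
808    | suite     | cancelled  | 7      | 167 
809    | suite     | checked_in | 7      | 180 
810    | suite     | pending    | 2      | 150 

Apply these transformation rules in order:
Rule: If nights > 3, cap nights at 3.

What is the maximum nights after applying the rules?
3

Step 1: Original maximum nights = 7
Step 2: Apply cap at 3
Step 3: 8 records had nights > 3 and were capped
Step 4: Maximum after transformation = 3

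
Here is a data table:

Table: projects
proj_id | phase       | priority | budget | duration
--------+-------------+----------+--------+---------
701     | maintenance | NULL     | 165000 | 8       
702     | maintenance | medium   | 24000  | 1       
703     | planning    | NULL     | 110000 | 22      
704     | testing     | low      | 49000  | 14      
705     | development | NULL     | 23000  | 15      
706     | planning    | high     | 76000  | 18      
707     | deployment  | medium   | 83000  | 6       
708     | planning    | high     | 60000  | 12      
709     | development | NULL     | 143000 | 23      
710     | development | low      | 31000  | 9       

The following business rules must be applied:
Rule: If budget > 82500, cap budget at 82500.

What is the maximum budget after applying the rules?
82500

Step 1: Original maximum budget = 165000
Step 2: Apply cap at 82500
Step 3: 4 records had budget > 82500 and were capped
Step 4: Maximum after transformation = 82500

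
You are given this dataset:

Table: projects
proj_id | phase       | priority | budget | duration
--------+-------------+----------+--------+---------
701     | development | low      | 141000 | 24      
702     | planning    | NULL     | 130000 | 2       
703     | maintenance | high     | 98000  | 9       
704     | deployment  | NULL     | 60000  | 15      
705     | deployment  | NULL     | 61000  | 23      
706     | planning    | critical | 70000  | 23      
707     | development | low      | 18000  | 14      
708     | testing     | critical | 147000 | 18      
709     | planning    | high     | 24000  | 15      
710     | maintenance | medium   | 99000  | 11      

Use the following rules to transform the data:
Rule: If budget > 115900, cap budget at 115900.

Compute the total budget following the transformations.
777700

Step 1: 3 records have budget > 115900
Step 2: These records originally summed to 418000
Step 3: After capping: 3 × 115900 = 347700
Step 4: Unaffected records sum: 430000
Step 5: Final sum = 347700 + 430000 = 777700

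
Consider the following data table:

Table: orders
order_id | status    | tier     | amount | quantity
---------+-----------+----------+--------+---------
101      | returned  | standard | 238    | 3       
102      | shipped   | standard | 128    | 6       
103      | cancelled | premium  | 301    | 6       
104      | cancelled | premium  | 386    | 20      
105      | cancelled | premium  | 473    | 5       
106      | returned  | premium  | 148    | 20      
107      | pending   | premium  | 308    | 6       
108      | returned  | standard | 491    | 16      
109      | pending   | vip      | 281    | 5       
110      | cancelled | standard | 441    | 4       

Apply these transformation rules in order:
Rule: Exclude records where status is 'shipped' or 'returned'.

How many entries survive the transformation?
6

Step 1: Count records to exclude
  - 1 (shipped) + 3 (returned) = 4 records
Step 2: Total records: 10
Step 3: Remaining = 10 - 4 = 6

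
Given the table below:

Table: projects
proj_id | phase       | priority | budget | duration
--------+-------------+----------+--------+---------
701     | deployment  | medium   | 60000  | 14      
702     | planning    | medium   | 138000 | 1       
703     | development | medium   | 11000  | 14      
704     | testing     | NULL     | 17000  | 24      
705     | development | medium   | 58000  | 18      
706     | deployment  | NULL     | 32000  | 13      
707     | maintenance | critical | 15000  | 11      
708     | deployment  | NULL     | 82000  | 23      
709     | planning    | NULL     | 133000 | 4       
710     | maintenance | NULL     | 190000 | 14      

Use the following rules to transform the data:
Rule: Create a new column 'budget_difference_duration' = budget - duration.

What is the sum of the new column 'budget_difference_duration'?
735864

Step 1: For each record, compute budget - duration
Example calculations:
  60000 - 14 = 59986
  138000 - 1 = 137999
  11000 - 14 = 10986
  ...
Step 2: Sum all derived values
Step 3: Total = 735864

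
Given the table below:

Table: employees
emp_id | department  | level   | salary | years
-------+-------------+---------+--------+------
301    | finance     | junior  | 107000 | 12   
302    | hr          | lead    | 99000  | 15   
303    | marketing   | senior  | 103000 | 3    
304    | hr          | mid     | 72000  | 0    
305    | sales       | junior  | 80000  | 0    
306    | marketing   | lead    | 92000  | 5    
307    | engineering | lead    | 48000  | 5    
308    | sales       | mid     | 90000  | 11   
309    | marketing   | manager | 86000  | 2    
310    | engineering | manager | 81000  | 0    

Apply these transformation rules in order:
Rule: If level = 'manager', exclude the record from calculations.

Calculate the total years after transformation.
51

Step 1: Identify records where level = 'manager'
Step 2: The excluded records sum to 2
Step 3: Original total years = 53
Step 4: Remaining total = 53 - 2 = 51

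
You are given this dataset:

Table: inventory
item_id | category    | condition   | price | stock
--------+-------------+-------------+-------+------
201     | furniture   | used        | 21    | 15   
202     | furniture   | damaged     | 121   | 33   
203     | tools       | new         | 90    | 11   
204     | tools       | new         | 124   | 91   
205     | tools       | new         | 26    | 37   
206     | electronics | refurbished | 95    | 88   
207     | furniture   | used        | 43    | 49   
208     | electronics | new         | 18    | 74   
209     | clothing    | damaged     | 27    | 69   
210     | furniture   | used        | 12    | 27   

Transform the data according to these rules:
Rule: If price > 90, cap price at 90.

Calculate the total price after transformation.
507

Step 1: 3 records have price > 90
Step 2: These records originally summed to 340
Step 3: After capping: 3 × 90 = 270
Step 4: Unaffected records sum: 237
Step 5: Final sum = 270 + 237 = 507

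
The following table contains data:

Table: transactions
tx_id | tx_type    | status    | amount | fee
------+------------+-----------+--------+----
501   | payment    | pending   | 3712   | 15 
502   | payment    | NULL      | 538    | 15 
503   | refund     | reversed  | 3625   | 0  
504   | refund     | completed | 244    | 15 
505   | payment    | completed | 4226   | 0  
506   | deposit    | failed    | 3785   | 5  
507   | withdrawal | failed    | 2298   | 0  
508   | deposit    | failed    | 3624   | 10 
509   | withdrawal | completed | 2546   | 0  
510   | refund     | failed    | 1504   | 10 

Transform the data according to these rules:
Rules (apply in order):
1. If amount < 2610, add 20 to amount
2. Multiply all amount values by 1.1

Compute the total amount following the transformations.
28822.2

Step 1: Apply Rule 1 - Add 20 to records with amount < 2610
  - 5 records affected: 7130 + (5 × 20) = 7230
  - Unaffected records: 18972
  - Sum after Rule 1: 26202
Step 2: Apply Rule 2 - Multiply all by 1.1
  - 26202 × 1.1 = 28822.2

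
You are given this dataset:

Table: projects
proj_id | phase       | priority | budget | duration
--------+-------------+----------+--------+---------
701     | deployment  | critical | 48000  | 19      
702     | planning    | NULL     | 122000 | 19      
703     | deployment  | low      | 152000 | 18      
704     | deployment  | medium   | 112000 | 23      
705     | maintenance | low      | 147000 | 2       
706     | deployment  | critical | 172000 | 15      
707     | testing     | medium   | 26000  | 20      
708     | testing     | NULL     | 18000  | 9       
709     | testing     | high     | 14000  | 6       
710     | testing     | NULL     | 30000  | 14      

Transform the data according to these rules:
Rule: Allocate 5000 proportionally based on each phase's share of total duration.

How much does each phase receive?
deployment: 2586.21, maintenance: 68.97, planning: 655.17, testing: 1689.66

Step 1: Calculate total duration = 145
Step 2: Calculate each phase's proportion:
  deployment: 75/145 = 51.72% → 2586.21
  maintenance: 2/145 = 1.38% → 68.97
  planning: 19/145 = 13.10% → 655.17
  testing: 49/145 = 33.79% → 1689.66
Step 3: Verify: sum of allocations ≈ 5000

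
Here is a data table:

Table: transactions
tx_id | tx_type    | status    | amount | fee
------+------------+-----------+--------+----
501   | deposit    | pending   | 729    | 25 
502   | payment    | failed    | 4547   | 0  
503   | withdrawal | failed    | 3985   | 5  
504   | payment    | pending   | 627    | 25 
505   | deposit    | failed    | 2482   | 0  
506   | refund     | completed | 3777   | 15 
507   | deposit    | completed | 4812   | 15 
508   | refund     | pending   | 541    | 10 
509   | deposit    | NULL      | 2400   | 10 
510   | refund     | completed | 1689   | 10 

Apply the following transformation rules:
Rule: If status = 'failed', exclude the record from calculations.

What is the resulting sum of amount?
14575

Step 1: Identify records where status = 'failed'
Step 2: The excluded records sum to 11014
Step 3: Original total amount = 25589
Step 4: Remaining total = 25589 - 11014 = 14575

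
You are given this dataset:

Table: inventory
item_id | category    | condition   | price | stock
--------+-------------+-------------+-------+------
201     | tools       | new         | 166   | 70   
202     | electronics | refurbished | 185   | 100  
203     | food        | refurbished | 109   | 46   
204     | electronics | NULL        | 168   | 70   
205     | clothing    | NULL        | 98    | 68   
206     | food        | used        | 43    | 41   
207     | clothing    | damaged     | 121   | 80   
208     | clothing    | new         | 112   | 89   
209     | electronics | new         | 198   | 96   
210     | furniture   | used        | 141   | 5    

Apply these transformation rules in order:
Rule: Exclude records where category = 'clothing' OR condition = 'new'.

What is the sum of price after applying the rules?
646

Step 1: Find records where category = 'clothing' OR condition = 'new'
Step 2: 5 records match, summing to 695
Step 3: Original sum: 1341
Step 4: Remaining sum = 1341 - 695 = 646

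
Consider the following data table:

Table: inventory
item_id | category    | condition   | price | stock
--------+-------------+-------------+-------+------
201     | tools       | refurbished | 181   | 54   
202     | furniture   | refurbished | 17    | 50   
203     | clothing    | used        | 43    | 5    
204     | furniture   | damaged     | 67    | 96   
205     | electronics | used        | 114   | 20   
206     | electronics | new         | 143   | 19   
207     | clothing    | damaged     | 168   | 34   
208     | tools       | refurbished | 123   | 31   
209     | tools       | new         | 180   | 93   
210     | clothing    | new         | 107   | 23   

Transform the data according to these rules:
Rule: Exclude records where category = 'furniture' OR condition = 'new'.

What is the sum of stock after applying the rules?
144

Step 1: Find records where category = 'furniture' OR condition = 'new'
Step 2: 5 records match, summing to 281
Step 3: Original sum: 425
Step 4: Remaining sum = 425 - 281 = 144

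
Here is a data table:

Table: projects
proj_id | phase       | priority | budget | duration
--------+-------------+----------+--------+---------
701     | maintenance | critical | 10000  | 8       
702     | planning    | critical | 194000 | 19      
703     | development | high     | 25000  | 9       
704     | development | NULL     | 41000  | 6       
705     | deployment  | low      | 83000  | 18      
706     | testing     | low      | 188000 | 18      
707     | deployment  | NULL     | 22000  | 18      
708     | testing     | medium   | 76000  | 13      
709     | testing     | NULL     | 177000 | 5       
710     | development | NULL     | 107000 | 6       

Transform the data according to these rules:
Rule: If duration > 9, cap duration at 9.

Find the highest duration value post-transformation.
9

Step 1: Original maximum duration = 19
Step 2: Apply cap at 9
Step 3: 5 records had duration > 9 and were capped
Step 4: Maximum after transformation = 9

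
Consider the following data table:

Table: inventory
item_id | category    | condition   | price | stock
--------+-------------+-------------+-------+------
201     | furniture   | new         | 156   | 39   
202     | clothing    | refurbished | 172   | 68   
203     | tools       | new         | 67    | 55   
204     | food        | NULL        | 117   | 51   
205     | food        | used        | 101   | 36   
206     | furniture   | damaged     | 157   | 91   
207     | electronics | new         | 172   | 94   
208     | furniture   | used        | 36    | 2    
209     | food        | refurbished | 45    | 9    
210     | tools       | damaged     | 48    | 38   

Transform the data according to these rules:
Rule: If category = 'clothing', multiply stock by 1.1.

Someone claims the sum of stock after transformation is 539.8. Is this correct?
No, the correct result is 489.8.

Step 1: Calculate the correct sum after transformation
Step 2: Apply multiplier 1.1 to records where category = 'clothing'
Step 3: Correct result = 489.8
Step 4: Claimed result = 539.8
Step 5: 489.8 ≠ 539.8
Conclusion: The claimed result is incorrect. The correct answer is 489.8.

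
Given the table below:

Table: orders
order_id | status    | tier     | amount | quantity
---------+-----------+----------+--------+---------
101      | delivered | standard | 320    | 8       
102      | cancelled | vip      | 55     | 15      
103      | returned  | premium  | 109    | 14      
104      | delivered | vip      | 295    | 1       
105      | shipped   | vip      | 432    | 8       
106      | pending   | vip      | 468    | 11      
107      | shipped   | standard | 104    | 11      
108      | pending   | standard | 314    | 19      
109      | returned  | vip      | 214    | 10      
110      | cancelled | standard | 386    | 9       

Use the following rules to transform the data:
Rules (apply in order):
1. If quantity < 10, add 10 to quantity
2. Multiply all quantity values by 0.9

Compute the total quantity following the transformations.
131.4

Step 1: Apply Rule 1 - Add 10 to records with quantity < 10
  - 4 records affected: 26 + (4 × 10) = 66
  - Unaffected records: 80
  - Sum after Rule 1: 146
Step 2: Apply Rule 2 - Multiply all by 0.9
  - 146 × 0.9 = 131.4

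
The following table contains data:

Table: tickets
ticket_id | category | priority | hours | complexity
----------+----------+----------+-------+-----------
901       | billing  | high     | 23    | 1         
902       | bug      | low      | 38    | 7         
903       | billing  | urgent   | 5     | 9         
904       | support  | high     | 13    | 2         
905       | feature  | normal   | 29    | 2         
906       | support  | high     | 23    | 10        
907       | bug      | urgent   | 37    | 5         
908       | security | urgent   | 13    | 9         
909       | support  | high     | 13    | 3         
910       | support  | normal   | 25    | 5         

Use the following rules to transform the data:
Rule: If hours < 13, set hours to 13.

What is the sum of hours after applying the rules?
227

Step 1: 1 records have hours < 13
Step 2: These records originally summed to 5
Step 3: After setting to minimum: 1 × 13 = 13
Step 4: Unaffected records sum: 214
Step 5: Final sum = 13 + 214 = 227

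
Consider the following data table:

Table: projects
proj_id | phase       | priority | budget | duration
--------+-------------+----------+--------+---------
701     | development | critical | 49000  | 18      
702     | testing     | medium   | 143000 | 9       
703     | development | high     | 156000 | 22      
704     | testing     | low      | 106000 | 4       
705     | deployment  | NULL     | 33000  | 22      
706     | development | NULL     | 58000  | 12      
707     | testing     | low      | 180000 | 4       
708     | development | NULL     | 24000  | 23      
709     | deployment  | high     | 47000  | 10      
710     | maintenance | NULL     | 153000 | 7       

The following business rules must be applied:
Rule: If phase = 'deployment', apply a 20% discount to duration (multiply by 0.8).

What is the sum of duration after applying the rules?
124.6

Step 1: Records with phase = 'deployment' have total duration = 32
Step 2: Apply multiplier: 32 × 0.8 = 25.6
Step 3: Other records total: 99
Step 4: Final sum = 25.6 + 99 = 124.6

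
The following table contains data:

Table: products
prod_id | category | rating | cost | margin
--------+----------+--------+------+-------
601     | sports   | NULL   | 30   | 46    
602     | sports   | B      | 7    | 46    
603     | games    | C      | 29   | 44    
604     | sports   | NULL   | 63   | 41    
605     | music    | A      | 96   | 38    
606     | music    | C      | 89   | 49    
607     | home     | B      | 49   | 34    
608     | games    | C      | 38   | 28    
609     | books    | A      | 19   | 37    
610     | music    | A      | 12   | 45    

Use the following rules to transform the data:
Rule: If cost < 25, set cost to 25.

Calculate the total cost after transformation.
469

Step 1: 3 records have cost < 25
Step 2: These records originally summed to 38
Step 3: After setting to minimum: 3 × 25 = 75
Step 4: Unaffected records sum: 394
Step 5: Final sum = 75 + 394 = 469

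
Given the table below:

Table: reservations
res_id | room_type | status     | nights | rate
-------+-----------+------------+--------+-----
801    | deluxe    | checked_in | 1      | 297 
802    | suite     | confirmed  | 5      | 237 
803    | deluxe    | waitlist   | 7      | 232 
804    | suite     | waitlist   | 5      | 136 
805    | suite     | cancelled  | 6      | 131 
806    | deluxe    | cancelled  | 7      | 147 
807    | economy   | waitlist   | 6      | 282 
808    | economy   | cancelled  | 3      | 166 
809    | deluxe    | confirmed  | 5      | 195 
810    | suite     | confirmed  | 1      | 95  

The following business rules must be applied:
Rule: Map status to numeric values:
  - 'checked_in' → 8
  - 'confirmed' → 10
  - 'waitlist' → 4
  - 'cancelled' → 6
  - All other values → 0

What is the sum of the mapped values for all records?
68

Step 1: Apply mapping to each record
Step 2: Count by status:
  'checked_in': 1 records × 8 = 8
  'confirmed': 3 records × 10 = 30
  'waitlist': 3 records × 4 = 12
  'cancelled': 3 records × 6 = 18
Step 3: Sum all mapped values = 68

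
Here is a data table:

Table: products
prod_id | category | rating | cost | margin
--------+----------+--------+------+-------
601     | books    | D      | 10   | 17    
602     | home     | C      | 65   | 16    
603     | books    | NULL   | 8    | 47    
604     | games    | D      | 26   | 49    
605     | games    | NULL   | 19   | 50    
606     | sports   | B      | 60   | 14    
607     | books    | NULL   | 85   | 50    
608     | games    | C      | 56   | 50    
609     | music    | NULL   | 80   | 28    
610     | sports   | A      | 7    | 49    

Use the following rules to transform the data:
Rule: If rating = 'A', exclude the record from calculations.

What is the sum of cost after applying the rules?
409

Step 1: Identify records where rating = 'A'
Step 2: The excluded records sum to 7
Step 3: Original total cost = 416
Step 4: Remaining total = 416 - 7 = 409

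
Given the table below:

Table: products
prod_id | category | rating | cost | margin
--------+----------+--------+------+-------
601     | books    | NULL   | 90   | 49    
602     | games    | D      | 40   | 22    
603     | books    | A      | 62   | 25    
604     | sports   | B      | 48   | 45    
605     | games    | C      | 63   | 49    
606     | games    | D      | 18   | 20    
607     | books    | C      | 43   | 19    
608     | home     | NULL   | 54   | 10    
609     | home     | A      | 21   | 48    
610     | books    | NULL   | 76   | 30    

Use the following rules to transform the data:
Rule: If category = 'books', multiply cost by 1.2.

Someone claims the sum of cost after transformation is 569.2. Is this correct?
Yes, the result is correct.

Step 1: Calculate the correct sum after transformation
Step 2: Apply multiplier 1.2 to records where category = 'books'
Step 3: Correct result = 569.2
Step 4: Claimed result = 569.2
Step 5: 569.2 = 569.2 ✓
Conclusion: The claimed result is correct.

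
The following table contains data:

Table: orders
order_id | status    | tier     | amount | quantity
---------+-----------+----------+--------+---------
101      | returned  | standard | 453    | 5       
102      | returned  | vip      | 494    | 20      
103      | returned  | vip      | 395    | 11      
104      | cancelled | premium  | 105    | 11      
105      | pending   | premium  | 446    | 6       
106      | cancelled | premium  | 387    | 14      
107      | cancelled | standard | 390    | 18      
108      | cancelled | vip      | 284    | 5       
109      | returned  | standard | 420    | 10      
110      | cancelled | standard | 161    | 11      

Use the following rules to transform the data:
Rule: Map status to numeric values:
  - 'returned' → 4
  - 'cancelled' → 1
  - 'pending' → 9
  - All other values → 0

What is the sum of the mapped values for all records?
30

Step 1: Apply mapping to each record
Step 2: Count by status:
  'returned': 4 records × 4 = 16
  'cancelled': 5 records × 1 = 5
  'pending': 1 records × 9 = 9
Step 3: Sum all mapped values = 30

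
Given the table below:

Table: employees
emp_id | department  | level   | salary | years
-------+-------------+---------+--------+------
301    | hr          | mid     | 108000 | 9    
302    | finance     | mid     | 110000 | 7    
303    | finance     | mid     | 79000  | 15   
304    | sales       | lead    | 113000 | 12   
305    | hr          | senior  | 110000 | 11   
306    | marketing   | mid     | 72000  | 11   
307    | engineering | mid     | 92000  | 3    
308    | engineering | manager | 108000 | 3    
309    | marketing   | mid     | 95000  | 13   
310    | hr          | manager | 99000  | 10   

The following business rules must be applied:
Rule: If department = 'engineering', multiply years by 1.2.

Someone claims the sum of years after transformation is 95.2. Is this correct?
Yes, the result is correct.

Step 1: Calculate the correct sum after transformation
Step 2: Apply multiplier 1.2 to records where department = 'engineering'
Step 3: Correct result = 95.2
Step 4: Claimed result = 95.2
Step 5: 95.2 = 95.2 ✓
Conclusion: The claimed result is correct.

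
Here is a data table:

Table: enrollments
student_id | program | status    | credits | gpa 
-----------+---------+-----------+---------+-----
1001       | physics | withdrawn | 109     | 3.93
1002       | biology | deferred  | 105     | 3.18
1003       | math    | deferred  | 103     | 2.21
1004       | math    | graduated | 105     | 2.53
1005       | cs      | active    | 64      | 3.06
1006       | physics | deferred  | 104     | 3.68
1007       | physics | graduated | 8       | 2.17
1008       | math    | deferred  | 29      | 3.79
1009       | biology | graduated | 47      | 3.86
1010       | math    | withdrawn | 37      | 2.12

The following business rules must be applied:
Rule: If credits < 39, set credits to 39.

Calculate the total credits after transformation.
754

Step 1: 3 records have credits < 39
Step 2: These records originally summed to 74
Step 3: After setting to minimum: 3 × 39 = 117
Step 4: Unaffected records sum: 637
Step 5: Final sum = 117 + 637 = 754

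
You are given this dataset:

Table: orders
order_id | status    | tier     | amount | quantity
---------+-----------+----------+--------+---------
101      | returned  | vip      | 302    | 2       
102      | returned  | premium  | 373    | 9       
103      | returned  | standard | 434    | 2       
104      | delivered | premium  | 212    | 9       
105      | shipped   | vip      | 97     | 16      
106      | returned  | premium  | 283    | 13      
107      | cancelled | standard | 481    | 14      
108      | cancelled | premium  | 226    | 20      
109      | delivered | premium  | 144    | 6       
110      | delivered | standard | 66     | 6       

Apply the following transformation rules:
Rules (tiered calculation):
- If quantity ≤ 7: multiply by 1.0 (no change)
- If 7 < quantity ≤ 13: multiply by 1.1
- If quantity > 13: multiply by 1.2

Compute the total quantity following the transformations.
110.1

Step 1: Tier 1 (quantity ≤ 7): 4 records, sum = 16 × 1.0 = 16.0
Step 2: Tier 2 (7 < quantity ≤ 13): 3 records, sum = 31 × 1.1 = 34.1
Step 3: Tier 3 (quantity > 13): 3 records, sum = 50 × 1.2 = 60.0
Step 4: Final sum = 16.0 + 34.1 + 60.0 = 110.1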